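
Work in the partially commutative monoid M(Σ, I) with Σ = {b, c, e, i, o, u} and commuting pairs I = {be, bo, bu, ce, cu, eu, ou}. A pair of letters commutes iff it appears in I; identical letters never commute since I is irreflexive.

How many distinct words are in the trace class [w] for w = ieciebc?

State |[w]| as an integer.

piece 0:i — minimal
piece 1:e rests on {0:i}
piece 2:c rests on {0:i}
piece 3:i rests on {1:e, 2:c}
piece 4:e rests on {3:i}
piece 5:b rests on {3:i}
piece 6:c rests on {5:b}
minimal pieces: {0:i}
ways to finish when only these pieces remain (= sum over removing one remaining piece with nothing left below it):
  1 left: {4}→1  {6}→1
  2 left: {4,6}→2  {5,6}→1
  3 left: {4,5,6}→3
  4 left: {3,4,5,6}→3
  5 left: {1,3,4,5,6}→3  {2,3,4,5,6}→3
  placing 0:i first → 6 extensions

6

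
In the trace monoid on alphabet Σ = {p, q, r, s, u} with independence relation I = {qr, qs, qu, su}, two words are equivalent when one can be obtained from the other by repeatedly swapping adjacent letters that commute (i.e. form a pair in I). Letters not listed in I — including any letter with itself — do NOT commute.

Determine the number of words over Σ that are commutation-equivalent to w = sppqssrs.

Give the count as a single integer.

drop 0:s onto floor
drop 1:p onto {0:s}
drop 2:p onto {1:p}
drop 3:q onto {2:p}
drop 4:s onto {2:p}
drop 5:s onto {4:s}
drop 6:r onto {5:s}
drop 7:s onto {6:r}
ground layer = {0:s}
drop-orders for the pieces not yet dropped (sum over which currently-grounded one goes next):
  1 to go: {3} 1  {7} 1
  2 to go: {3,7} 2  {6,7} 1
  3 to go: {3,6,7} 3  {5,6,7} 1
  4 to go: {3,5,6,7} 4  {4,5,6,7} 1
  5 to go: {3,4,5,6,7} 5
  6 to go: {2,3,4,5,6,7} 5
  if 0:s drops first: 5 orders

5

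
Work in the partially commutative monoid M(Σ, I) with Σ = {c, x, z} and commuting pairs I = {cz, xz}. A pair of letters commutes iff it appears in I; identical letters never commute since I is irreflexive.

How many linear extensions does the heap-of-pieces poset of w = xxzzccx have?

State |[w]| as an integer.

21

#0=x has no predecessor
#1=x depends on [0:x]
#2=z has no predecessor
#3=z depends on [2:z]
#4=c depends on [1:x]
#5=c depends on [4:c]
#6=x depends on [5:c]
sources: [0:x, 2:z]
N(rest) = Σ N(rest − s) over sources s of rest; N(one piece) = 1:
  size 1 → [3]=1  [6]=1
  size 2 → [2,3]=1  [3,6]=2  [5,6]=1
  size 3 → [2,3,6]=3  [3,5,6]=3  [4,5,6]=1
  size 4 → [1,4,5,6]=1  [2,3,5,6]=6  [3,4,5,6]=4
  size 5 → [0,1,4,5,6]=1  [1,3,4,5,6]=5  [2,3,4,5,6]=10
  first=0(x) contributes 15
  first=2(z) contributes 6
|[w]| = 21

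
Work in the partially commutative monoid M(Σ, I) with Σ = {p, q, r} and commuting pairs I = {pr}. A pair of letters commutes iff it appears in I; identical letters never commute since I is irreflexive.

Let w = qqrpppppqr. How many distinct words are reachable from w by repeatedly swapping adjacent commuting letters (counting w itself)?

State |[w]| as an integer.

6

0(q) covers ∅
1(q) covers 0:q
2(r) covers 1:q
3(p) covers 1:q
4(p) covers 3:p
5(p) covers 4:p
6(p) covers 5:p
7(p) covers 6:p
8(q) covers 2:r, 7:p
9(r) covers 8:q
floor of heap: 0:q
completions by unplaced set U, small U first (add the entries for U minus each lowest piece of U):
  |U|=1: {9}:1
  |U|=2: {8,9}:1
  |U|=3: {2,8,9}:1  {7,8,9}:1
  |U|=4: {2,7,8,9}:2  {6,7,8,9}:1
  |U|=5: {2,6,7,8,9}:3  {5,6,7,8,9}:1
  |U|=6: {2,5,6,7,8,9}:4  {4,5,6,7,8,9}:1
  |U|=7: {2,4,5,6,7,8,9}:5  {3,4,5,6,7,8,9}:1
  |U|=8: {2,3,4,5,6,7,8,9}:6
  start at 0(q): 6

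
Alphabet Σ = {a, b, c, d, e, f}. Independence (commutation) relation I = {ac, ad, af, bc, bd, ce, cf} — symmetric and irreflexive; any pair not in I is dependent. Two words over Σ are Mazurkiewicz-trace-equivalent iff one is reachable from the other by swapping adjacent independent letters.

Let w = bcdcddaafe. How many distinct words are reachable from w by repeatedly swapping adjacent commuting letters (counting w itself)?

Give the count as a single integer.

83

#0=b has no predecessor
#1=c has no predecessor
#2=d depends on [1:c]
#3=c depends on [2:d]
#4=d depends on [3:c]
#5=d depends on [4:d]
#6=a depends on [0:b]
#7=a depends on [6:a]
#8=f depends on [0:b, 5:d]
#9=e depends on [7:a, 8:f]
sources: [0:b, 1:c]
N(rest) = Σ N(rest − s) over sources s of rest; N(one piece) = 1:
  size 1 → [9]=1
  size 2 → [7,9]=1  [8,9]=1
  size 3 → [5,8,9]=1  [6,7,9]=1  [7,8,9]=2
  size 4 → [4,5,8,9]=1  [5,7,8,9]=3  [6,7,8,9]=3
  size 5 → [0,6,7,8,9]=3  [3,4,5,8,9]=1  [4,5,7,8,9]=4  [5,6,7,8,9]=6
  size 6 → [0,5,6,7,8,9]=9  [2,3,4,5,8,9]=1  [3,4,5,7,8,9]=5  [4,5,6,7,8,9]=10
  size 7 → [0,4,5,6,7,8,9]=19  [1,2,3,4,5,8,9]=1  [2,3,4,5,7,8,9]=6  [3,4,5,6,7,8,9]=15
  size 8 → [0,3,4,5,6,7,8,9]=34  [1,2,3,4,5,7,8,9]=7  [2,3,4,5,6,7,8,9]=21
  first=0(b) contributes 28
  first=1(c) contributes 55
|[w]| = 83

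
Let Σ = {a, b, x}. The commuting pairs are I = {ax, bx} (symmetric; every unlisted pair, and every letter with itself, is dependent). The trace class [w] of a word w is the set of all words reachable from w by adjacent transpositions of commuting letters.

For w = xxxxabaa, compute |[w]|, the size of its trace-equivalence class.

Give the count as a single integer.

drop 0:x onto floor
drop 1:x onto {0:x}
drop 2:x onto {1:x}
drop 3:x onto {2:x}
drop 4:a onto floor
drop 5:b onto {4:a}
drop 6:a onto {5:b}
drop 7:a onto {6:a}
ground layer = {0:x, 4:a}
drop-orders for the pieces not yet dropped (sum over which currently-grounded one goes next):
  1 to go: {3} 1  {7} 1
  2 to go: {2,3} 1  {3,7} 2  {6,7} 1
  3 to go: {1,2,3} 1  {2,3,7} 3  {3,6,7} 3  {5,6,7} 1
  4 to go: {0,1,2,3} 1  {1,2,3,7} 4  {2,3,6,7} 6  {3,5,6,7} 4  {4,5,6,7} 1
  5 to go: {0,1,2,3,7} 5  {1,2,3,6,7} 10  {2,3,5,6,7} 10  {3,4,5,6,7} 5
  6 to go: {0,1,2,3,6,7} 15  {1,2,3,5,6,7} 20  {2,3,4,5,6,7} 15
  if 0:x drops first: 35 orders
  if 4:a drops first: 35 orders
heap linearizations: 70

70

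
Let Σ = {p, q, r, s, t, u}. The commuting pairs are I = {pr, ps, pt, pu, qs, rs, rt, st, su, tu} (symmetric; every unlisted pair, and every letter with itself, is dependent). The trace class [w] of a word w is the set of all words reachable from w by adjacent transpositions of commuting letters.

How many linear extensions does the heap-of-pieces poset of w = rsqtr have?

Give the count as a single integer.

0(r) covers ∅
1(s) covers ∅
2(q) covers 0:r
3(t) covers 2:q
4(r) covers 2:q
floor of heap: 0:r, 1:s
completions by unplaced set U, small U first (add the entries for U minus each lowest piece of U):
  |U|=1: {1}:1  {3}:1  {4}:1
  |U|=2: {1,3}:2  {1,4}:2  {3,4}:2
  |U|=3: {1,3,4}:6  {2,3,4}:2
  start at 0(r): 8
  start at 1(s): 2
sum over floor = 10

10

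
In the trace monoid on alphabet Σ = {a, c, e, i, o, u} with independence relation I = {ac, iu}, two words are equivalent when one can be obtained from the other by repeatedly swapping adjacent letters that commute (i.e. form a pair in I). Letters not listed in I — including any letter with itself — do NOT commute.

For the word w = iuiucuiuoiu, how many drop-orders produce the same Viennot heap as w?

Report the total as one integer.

36

#0=i has no predecessor
#1=u has no predecessor
#2=i depends on [0:i]
#3=u depends on [1:u]
#4=c depends on [2:i, 3:u]
#5=u depends on [4:c]
#6=i depends on [4:c]
#7=u depends on [5:u]
#8=o depends on [6:i, 7:u]
#9=i depends on [8:o]
#10=u depends on [8:o]
sources: [0:i, 1:u]
N(rest) = Σ N(rest − s) over sources s of rest; N(one piece) = 1:
  size 1 → [9]=1  [10]=1
  size 2 → [9,10]=2
  size 3 → [8,9,10]=2
  size 4 → [6,8,9,10]=2  [7,8,9,10]=2
  size 5 → [5,7,8,9,10]=2  [6,7,8,9,10]=4
  size 6 → [5,6,7,8,9,10]=6
  size 7 → [4,5,6,7,8,9,10]=6
  size 8 → [2,4,5,6,7,8,9,10]=6  [3,4,5,6,7,8,9,10]=6
  size 9 → [0,2,4,5,6,7,8,9,10]=6  [1,3,4,5,6,7,8,9,10]=6  [2,3,4,5,6,7,8,9,10]=12
  first=0(i) contributes 18
  first=1(u) contributes 18
|[w]| = 36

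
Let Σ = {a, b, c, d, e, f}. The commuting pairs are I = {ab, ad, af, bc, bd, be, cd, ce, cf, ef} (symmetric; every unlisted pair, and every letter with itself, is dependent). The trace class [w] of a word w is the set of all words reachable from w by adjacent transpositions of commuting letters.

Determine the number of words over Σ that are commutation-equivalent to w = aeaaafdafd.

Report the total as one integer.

140

#0=a has no predecessor
#1=e depends on [0:a]
#2=a depends on [1:e]
#3=a depends on [2:a]
#4=a depends on [3:a]
#5=f has no predecessor
#6=d depends on [1:e, 5:f]
#7=a depends on [4:a]
#8=f depends on [6:d]
#9=d depends on [8:f]
sources: [0:a, 5:f]
N(rest) = Σ N(rest − s) over sources s of rest; N(one piece) = 1:
  size 1 → [7]=1  [9]=1
  size 2 → [4,7]=1  [7,9]=2  [8,9]=1
  size 3 → [3,4,7]=1  [4,7,9]=3  [6,8,9]=1  [7,8,9]=3
  size 4 → [2,3,4,7]=1  [3,4,7,9]=4  [4,7,8,9]=6  [5,6,8,9]=1  [6,7,8,9]=4
  size 5 → [2,3,4,7,9]=5  [3,4,7,8,9]=10  [4,6,7,8,9]=10  [5,6,7,8,9]=5
  size 6 → [2,3,4,7,8,9]=15  [3,4,6,7,8,9]=20  [4,5,6,7,8,9]=15
  size 7 → [2,3,4,6,7,8,9]=35  [3,4,5,6,7,8,9]=35
  size 8 → [1,2,3,4,6,7,8,9]=35  [2,3,4,5,6,7,8,9]=70
  first=0(a) contributes 105
  first=5(f) contributes 35
|[w]| = 140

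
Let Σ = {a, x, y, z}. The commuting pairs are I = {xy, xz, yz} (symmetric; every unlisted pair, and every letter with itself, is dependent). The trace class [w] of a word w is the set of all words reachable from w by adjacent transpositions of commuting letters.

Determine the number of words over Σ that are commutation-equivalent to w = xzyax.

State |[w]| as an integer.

6

#0=x has no predecessor
#1=z has no predecessor
#2=y has no predecessor
#3=a depends on [0:x, 1:z, 2:y]
#4=x depends on [3:a]
sources: [0:x, 1:z, 2:y]
N(rest) = Σ N(rest − s) over sources s of rest; N(one piece) = 1:
  size 1 → [4]=1
  size 2 → [3,4]=1
  size 3 → [0,3,4]=1  [1,3,4]=1  [2,3,4]=1
  first=0(x) contributes 2
  first=1(z) contributes 2
  first=2(y) contributes 2
|[w]| = 6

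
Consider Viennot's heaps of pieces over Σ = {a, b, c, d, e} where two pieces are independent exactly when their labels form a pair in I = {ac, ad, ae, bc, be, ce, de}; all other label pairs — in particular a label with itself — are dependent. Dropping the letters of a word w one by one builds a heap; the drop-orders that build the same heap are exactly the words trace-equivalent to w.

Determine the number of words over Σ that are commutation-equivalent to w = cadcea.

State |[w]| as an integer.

60

#0=c has no predecessor
#1=a has no predecessor
#2=d depends on [0:c]
#3=c depends on [2:d]
#4=e has no predecessor
#5=a depends on [1:a]
sources: [0:c, 1:a, 4:e]
N(rest) = Σ N(rest − s) over sources s of rest; N(one piece) = 1:
  size 1 → [3]=1  [4]=1  [5]=1
  size 2 → [1,5]=1  [2,3]=1  [3,4]=2  [3,5]=2  [4,5]=2
  size 3 → [0,2,3]=1  [1,3,5]=3  [1,4,5]=3  [2,3,4]=3  [2,3,5]=3  [3,4,5]=6
  size 4 → [0,2,3,4]=4  [0,2,3,5]=4  [1,2,3,5]=6  [1,3,4,5]=12  [2,3,4,5]=12
  first=0(c) contributes 30
  first=1(a) contributes 20
  first=4(e) contributes 10
|[w]| = 60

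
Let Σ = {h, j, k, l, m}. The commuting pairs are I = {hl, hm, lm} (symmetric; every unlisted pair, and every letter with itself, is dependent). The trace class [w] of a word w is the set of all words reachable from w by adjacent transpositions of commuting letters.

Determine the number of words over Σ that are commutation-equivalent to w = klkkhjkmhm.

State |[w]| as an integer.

drop 0:k onto floor
drop 1:l onto {0:k}
drop 2:k onto {1:l}
drop 3:k onto {2:k}
drop 4:h onto {3:k}
drop 5:j onto {4:h}
drop 6:k onto {5:j}
drop 7:m onto {6:k}
drop 8:h onto {6:k}
drop 9:m onto {7:m}
ground layer = {0:k}
drop-orders for the pieces not yet dropped (sum over which currently-grounded one goes next):
  1 to go: {8} 1  {9} 1
  2 to go: {7,9} 1  {8,9} 2
  3 to go: {7,8,9} 3
  4 to go: {6,7,8,9} 3
  5 to go: {5,6,7,8,9} 3
  6 to go: {4,5,6,7,8,9} 3
  7 to go: {3,4,5,6,7,8,9} 3
  8 to go: {2,3,4,5,6,7,8,9} 3
  if 0:k drops first: 3 orders

3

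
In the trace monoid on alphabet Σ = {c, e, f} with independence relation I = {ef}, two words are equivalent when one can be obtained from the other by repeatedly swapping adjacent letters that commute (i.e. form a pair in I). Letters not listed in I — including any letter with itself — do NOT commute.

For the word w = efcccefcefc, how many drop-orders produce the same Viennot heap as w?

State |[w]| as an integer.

drop 0:e onto floor
drop 1:f onto floor
drop 2:c onto {0:e, 1:f}
drop 3:c onto {2:c}
drop 4:c onto {3:c}
drop 5:e onto {4:c}
drop 6:f onto {4:c}
drop 7:c onto {5:e, 6:f}
drop 8:e onto {7:c}
drop 9:f onto {7:c}
drop 10:c onto {8:e, 9:f}
ground layer = {0:e, 1:f}
drop-orders for the pieces not yet dropped (sum over which currently-grounded one goes next):
  1 to go: {10} 1
  2 to go: {8,10} 1  {9,10} 1
  3 to go: {8,9,10} 2
  4 to go: {7,8,9,10} 2
  5 to go: {5,7,8,9,10} 2  {6,7,8,9,10} 2
  6 to go: {5,6,7,8,9,10} 4
  7 to go: {4,5,6,7,8,9,10} 4
  8 to go: {3,4,5,6,7,8,9,10} 4
  9 to go: {2,3,4,5,6,7,8,9,10} 4
  if 0:e drops first: 4 orders
  if 1:f drops first: 4 orders
heap linearizations: 8

8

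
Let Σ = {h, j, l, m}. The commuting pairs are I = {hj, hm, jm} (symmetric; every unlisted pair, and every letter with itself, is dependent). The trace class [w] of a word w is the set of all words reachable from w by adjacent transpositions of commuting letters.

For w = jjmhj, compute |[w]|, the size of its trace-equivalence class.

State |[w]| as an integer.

20

drop 0:j onto floor
drop 1:j onto {0:j}
drop 2:m onto floor
drop 3:h onto floor
drop 4:j onto {1:j}
ground layer = {0:j, 2:m, 3:h}
drop-orders for the pieces not yet dropped (sum over which currently-grounded one goes next):
  1 to go: {2} 1  {3} 1  {4} 1
  2 to go: {1,4} 1  {2,3} 2  {2,4} 2  {3,4} 2
  3 to go: {0,1,4} 1  {1,2,4} 3  {1,3,4} 3  {2,3,4} 6
  if 0:j drops first: 12 orders
  if 2:m drops first: 4 orders
  if 3:h drops first: 4 orders
heap linearizations: 20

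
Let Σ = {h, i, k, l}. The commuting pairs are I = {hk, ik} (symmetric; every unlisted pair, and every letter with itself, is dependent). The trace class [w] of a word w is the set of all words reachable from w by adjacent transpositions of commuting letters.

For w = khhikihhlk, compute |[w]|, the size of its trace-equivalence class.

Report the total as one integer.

drop 0:k onto floor
drop 1:h onto floor
drop 2:h onto {1:h}
drop 3:i onto {2:h}
drop 4:k onto {0:k}
drop 5:i onto {3:i}
drop 6:h onto {5:i}
drop 7:h onto {6:h}
drop 8:l onto {4:k, 7:h}
drop 9:k onto {8:l}
ground layer = {0:k, 1:h}
drop-orders for the pieces not yet dropped (sum over which currently-grounded one goes next):
  1 to go: {9} 1
  2 to go: {8,9} 1
  3 to go: {4,8,9} 1  {7,8,9} 1
  4 to go: {0,4,8,9} 1  {4,7,8,9} 2  {6,7,8,9} 1
  5 to go: {0,4,7,8,9} 3  {4,6,7,8,9} 3  {5,6,7,8,9} 1
  6 to go: {0,4,6,7,8,9} 6  {3,5,6,7,8,9} 1  {4,5,6,7,8,9} 4
  7 to go: {0,4,5,6,7,8,9} 10  {2,3,5,6,7,8,9} 1  {3,4,5,6,7,8,9} 5
  8 to go: {0,3,4,5,6,7,8,9} 15  {1,2,3,5,6,7,8,9} 1  {2,3,4,5,6,7,8,9} 6
  if 0:k drops first: 7 orders
  if 1:h drops first: 21 orders
heap linearizations: 28

28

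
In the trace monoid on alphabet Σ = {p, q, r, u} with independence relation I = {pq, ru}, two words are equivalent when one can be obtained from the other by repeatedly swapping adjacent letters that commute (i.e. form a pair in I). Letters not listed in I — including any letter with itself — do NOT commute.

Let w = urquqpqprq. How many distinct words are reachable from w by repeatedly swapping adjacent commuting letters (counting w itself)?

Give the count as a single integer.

#0=u has no predecessor
#1=r has no predecessor
#2=q depends on [0:u, 1:r]
#3=u depends on [2:q]
#4=q depends on [3:u]
#5=p depends on [3:u]
#6=q depends on [4:q]
#7=p depends on [5:p]
#8=r depends on [6:q, 7:p]
#9=q depends on [8:r]
sources: [0:u, 1:r]
N(rest) = Σ N(rest − s) over sources s of rest; N(one piece) = 1:
  size 1 → [9]=1
  size 2 → [8,9]=1
  size 3 → [6,8,9]=1  [7,8,9]=1
  size 4 → [4,6,8,9]=1  [5,7,8,9]=1  [6,7,8,9]=2
  size 5 → [4,6,7,8,9]=3  [5,6,7,8,9]=3
  size 6 → [4,5,6,7,8,9]=6
  size 7 → [3,4,5,6,7,8,9]=6
  size 8 → [2,3,4,5,6,7,8,9]=6
  first=0(u) contributes 6
  first=1(r) contributes 6
|[w]| = 12

12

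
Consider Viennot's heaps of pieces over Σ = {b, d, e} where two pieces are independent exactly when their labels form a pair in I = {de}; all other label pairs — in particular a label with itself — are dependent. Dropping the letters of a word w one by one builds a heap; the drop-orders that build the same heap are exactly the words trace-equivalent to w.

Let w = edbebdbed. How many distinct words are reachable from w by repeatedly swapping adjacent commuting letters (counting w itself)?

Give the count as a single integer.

4

piece 0:e — minimal
piece 1:d — minimal
piece 2:b rests on {0:e, 1:d}
piece 3:e rests on {2:b}
piece 4:b rests on {3:e}
piece 5:d rests on {4:b}
piece 6:b rests on {5:d}
piece 7:e rests on {6:b}
piece 8:d rests on {6:b}
minimal pieces: {0:e, 1:d}
ways to finish when only these pieces remain (= sum over removing one remaining piece with nothing left below it):
  1 left: {7}→1  {8}→1
  2 left: {7,8}→2
  3 left: {6,7,8}→2
  4 left: {5,6,7,8}→2
  5 left: {4,5,6,7,8}→2
  6 left: {3,4,5,6,7,8}→2
  7 left: {2,3,4,5,6,7,8}→2
  placing 0:e first → 2 extensions
  placing 1:d first → 2 extensions
total linear extensions = 4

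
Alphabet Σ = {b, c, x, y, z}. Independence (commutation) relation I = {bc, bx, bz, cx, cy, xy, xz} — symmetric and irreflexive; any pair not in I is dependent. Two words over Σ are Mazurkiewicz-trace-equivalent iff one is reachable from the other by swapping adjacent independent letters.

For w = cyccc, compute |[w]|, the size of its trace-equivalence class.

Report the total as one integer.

drop 0:c onto floor
drop 1:y onto floor
drop 2:c onto {0:c}
drop 3:c onto {2:c}
drop 4:c onto {3:c}
ground layer = {0:c, 1:y}
drop-orders for the pieces not yet dropped (sum over which currently-grounded one goes next):
  1 to go: {1} 1  {4} 1
  2 to go: {1,4} 2  {3,4} 1
  3 to go: {1,3,4} 3  {2,3,4} 1
  if 0:c drops first: 4 orders
  if 1:y drops first: 1 orders
heap linearizations: 5

5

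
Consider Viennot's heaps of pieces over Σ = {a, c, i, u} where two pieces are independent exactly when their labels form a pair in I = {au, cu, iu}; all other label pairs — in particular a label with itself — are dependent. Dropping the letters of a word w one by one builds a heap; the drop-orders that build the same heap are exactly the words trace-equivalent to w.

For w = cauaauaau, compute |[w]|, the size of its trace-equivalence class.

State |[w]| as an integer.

#0=c has no predecessor
#1=a depends on [0:c]
#2=u has no predecessor
#3=a depends on [1:a]
#4=a depends on [3:a]
#5=u depends on [2:u]
#6=a depends on [4:a]
#7=a depends on [6:a]
#8=u depends on [5:u]
sources: [0:c, 2:u]
N(rest) = Σ N(rest − s) over sources s of rest; N(one piece) = 1:
  size 1 → [7]=1  [8]=1
  size 2 → [5,8]=1  [6,7]=1  [7,8]=2
  size 3 → [2,5,8]=1  [4,6,7]=1  [5,7,8]=3  [6,7,8]=3
  size 4 → [2,5,7,8]=4  [3,4,6,7]=1  [4,6,7,8]=4  [5,6,7,8]=6
  size 5 → [1,3,4,6,7]=1  [2,5,6,7,8]=10  [3,4,6,7,8]=5  [4,5,6,7,8]=10
  size 6 → [0,1,3,4,6,7]=1  [1,3,4,6,7,8]=6  [2,4,5,6,7,8]=20  [3,4,5,6,7,8]=15
  size 7 → [0,1,3,4,6,7,8]=7  [1,3,4,5,6,7,8]=21  [2,3,4,5,6,7,8]=35
  first=0(c) contributes 56
  first=2(u) contributes 28
|[w]| = 84

84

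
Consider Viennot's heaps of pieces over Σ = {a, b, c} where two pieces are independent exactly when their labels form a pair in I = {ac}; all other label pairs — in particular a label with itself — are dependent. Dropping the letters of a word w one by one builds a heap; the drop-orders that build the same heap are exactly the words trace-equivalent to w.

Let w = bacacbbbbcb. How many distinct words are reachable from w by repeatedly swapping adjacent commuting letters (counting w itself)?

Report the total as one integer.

#0=b has no predecessor
#1=a depends on [0:b]
#2=c depends on [0:b]
#3=a depends on [1:a]
#4=c depends on [2:c]
#5=b depends on [3:a, 4:c]
#6=b depends on [5:b]
#7=b depends on [6:b]
#8=b depends on [7:b]
#9=c depends on [8:b]
#10=b depends on [9:c]
sources: [0:b]
N(rest) = Σ N(rest − s) over sources s of rest; N(one piece) = 1:
  size 1 → [10]=1
  size 2 → [9,10]=1
  size 3 → [8,9,10]=1
  size 4 → [7,8,9,10]=1
  size 5 → [6,7,8,9,10]=1
  size 6 → [5,6,7,8,9,10]=1
  size 7 → [3,5,6,7,8,9,10]=1  [4,5,6,7,8,9,10]=1
  size 8 → [1,3,5,6,7,8,9,10]=1  [2,4,5,6,7,8,9,10]=1  [3,4,5,6,7,8,9,10]=2
  size 9 → [1,3,4,5,6,7,8,9,10]=3  [2,3,4,5,6,7,8,9,10]=3
  first=0(b) contributes 6

6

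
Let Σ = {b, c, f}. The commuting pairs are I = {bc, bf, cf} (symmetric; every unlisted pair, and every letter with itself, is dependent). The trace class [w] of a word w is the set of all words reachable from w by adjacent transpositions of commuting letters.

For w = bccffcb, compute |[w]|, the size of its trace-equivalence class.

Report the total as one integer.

#0=b has no predecessor
#1=c has no predecessor
#2=c depends on [1:c]
#3=f has no predecessor
#4=f depends on [3:f]
#5=c depends on [2:c]
#6=b depends on [0:b]
sources: [0:b, 1:c, 3:f]
N(rest) = Σ N(rest − s) over sources s of rest; N(one piece) = 1:
  size 1 → [4]=1  [5]=1  [6]=1
  size 2 → [0,6]=1  [2,5]=1  [3,4]=1  [4,5]=2  [4,6]=2  [5,6]=2
  size 3 → [0,4,6]=3  [0,5,6]=3  [1,2,5]=1  [2,4,5]=3  [2,5,6]=3  [3,4,5]=3  [3,4,6]=3  [4,5,6]=6
  size 4 → [0,2,5,6]=6  [0,3,4,6]=6  [0,4,5,6]=12  [1,2,4,5]=4  [1,2,5,6]=4  [2,3,4,5]=6  [2,4,5,6]=12  [3,4,5,6]=12
  size 5 → [0,1,2,5,6]=10  [0,2,4,5,6]=30  [0,3,4,5,6]=30  [1,2,3,4,5]=10  [1,2,4,5,6]=20  [2,3,4,5,6]=30
  first=0(b) contributes 60
  first=1(c) contributes 90
  first=3(f) contributes 60
|[w]| = 210

210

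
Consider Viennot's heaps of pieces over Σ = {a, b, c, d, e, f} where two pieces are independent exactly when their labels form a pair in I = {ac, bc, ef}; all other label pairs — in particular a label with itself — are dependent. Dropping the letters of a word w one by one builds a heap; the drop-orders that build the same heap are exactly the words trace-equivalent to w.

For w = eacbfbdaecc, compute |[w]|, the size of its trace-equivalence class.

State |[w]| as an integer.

3

0(e) covers ∅
1(a) covers 0:e
2(c) covers 0:e
3(b) covers 1:a
4(f) covers 2:c, 3:b
5(b) covers 4:f
6(d) covers 5:b
7(a) covers 6:d
8(e) covers 7:a
9(c) covers 8:e
10(c) covers 9:c
floor of heap: 0:e
completions by unplaced set U, small U first (add the entries for U minus each lowest piece of U):
  |U|=1: {10}:1
  |U|=2: {9,10}:1
  |U|=3: {8,9,10}:1
  |U|=4: {7,8,9,10}:1
  |U|=5: {6,7,8,9,10}:1
  |U|=6: {5,6,7,8,9,10}:1
  |U|=7: {4,5,6,7,8,9,10}:1
  |U|=8: {2,4,5,6,7,8,9,10}:1  {3,4,5,6,7,8,9,10}:1
  |U|=9: {1,3,4,5,6,7,8,9,10}:1  {2,3,4,5,6,7,8,9,10}:2
  start at 0(e): 3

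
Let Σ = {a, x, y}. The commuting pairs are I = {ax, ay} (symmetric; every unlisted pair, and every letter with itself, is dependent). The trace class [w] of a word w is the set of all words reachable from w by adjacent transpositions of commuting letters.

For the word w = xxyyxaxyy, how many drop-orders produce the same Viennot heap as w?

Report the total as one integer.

9

piece 0:x — minimal
piece 1:x rests on {0:x}
piece 2:y rests on {1:x}
piece 3:y rests on {2:y}
piece 4:x rests on {3:y}
piece 5:a — minimal
piece 6:x rests on {4:x}
piece 7:y rests on {6:x}
piece 8:y rests on {7:y}
minimal pieces: {0:x, 5:a}
ways to finish when only these pieces remain (= sum over removing one remaining piece with nothing left below it):
  1 left: {5}→1  {8}→1
  2 left: {5,8}→2  {7,8}→1
  3 left: {5,7,8}→3  {6,7,8}→1
  4 left: {4,6,7,8}→1  {5,6,7,8}→4
  5 left: {3,4,6,7,8}→1  {4,5,6,7,8}→5
  6 left: {2,3,4,6,7,8}→1  {3,4,5,6,7,8}→6
  7 left: {1,2,3,4,6,7,8}→1  {2,3,4,5,6,7,8}→7
  placing 0:x first → 8 extensions
  placing 5:a first → 1 extensions
total linear extensions = 9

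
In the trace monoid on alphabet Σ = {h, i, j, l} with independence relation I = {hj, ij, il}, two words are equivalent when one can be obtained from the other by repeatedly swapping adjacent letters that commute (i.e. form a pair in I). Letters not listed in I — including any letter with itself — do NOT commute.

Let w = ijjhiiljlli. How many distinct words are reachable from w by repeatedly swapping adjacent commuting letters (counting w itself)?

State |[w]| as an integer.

301

#0=i has no predecessor
#1=j has no predecessor
#2=j depends on [1:j]
#3=h depends on [0:i]
#4=i depends on [3:h]
#5=i depends on [4:i]
#6=l depends on [2:j, 3:h]
#7=j depends on [6:l]
#8=l depends on [7:j]
#9=l depends on [8:l]
#10=i depends on [5:i]
sources: [0:i, 1:j]
N(rest) = Σ N(rest − s) over sources s of rest; N(one piece) = 1:
  size 1 → [9]=1  [10]=1
  size 2 → [5,10]=1  [8,9]=1  [9,10]=2
  size 3 → [4,5,10]=1  [5,9,10]=3  [7,8,9]=1  [8,9,10]=3
  size 4 → [4,5,9,10]=4  [5,8,9,10]=6  [6,7,8,9]=1  [7,8,9,10]=4
  size 5 → [2,6,7,8,9]=1  [4,5,8,9,10]=10  [5,7,8,9,10]=10  [6,7,8,9,10]=5
  size 6 → [1,2,6,7,8,9]=1  [2,6,7,8,9,10]=6  [4,5,7,8,9,10]=20  [5,6,7,8,9,10]=15
  size 7 → [1,2,6,7,8,9,10]=7  [2,5,6,7,8,9,10]=21  [4,5,6,7,8,9,10]=35
  size 8 → [1,2,5,6,7,8,9,10]=28  [2,4,5,6,7,8,9,10]=56  [3,4,5,6,7,8,9,10]=35
  size 9 → [0,3,4,5,6,7,8,9,10]=35  [1,2,4,5,6,7,8,9,10]=84  [2,3,4,5,6,7,8,9,10]=91
  first=0(i) contributes 175
  first=1(j) contributes 126
|[w]| = 301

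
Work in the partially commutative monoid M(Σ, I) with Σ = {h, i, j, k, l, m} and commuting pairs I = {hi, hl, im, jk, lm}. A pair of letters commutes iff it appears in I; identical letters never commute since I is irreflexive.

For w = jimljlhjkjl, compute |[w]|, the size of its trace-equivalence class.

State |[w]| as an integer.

drop 0:j onto floor
drop 1:i onto {0:j}
drop 2:m onto {0:j}
drop 3:l onto {1:i}
drop 4:j onto {2:m, 3:l}
drop 5:l onto {4:j}
drop 6:h onto {4:j}
drop 7:j onto {5:l, 6:h}
drop 8:k onto {5:l, 6:h}
drop 9:j onto {7:j}
drop 10:l onto {8:k, 9:j}
ground layer = {0:j}
drop-orders for the pieces not yet dropped (sum over which currently-grounded one goes next):
  1 to go: {10} 1
  2 to go: {8,10} 1  {9,10} 1
  3 to go: {7,9,10} 1  {8,9,10} 2
  4 to go: {7,8,9,10} 3
  5 to go: {5,7,8,9,10} 3  {6,7,8,9,10} 3
  6 to go: {5,6,7,8,9,10} 6
  7 to go: {4,5,6,7,8,9,10} 6
  8 to go: {2,4,5,6,7,8,9,10} 6  {3,4,5,6,7,8,9,10} 6
  9 to go: {1,3,4,5,6,7,8,9,10} 6  {2,3,4,5,6,7,8,9,10} 12
  if 0:j drops first: 18 orders

18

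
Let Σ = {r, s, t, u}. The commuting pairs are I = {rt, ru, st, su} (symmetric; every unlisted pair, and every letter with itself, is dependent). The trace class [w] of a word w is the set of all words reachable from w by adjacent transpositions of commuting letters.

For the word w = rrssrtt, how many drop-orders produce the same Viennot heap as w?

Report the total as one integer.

#0=r has no predecessor
#1=r depends on [0:r]
#2=s depends on [1:r]
#3=s depends on [2:s]
#4=r depends on [3:s]
#5=t has no predecessor
#6=t depends on [5:t]
sources: [0:r, 5:t]
N(rest) = Σ N(rest − s) over sources s of rest; N(one piece) = 1:
  size 1 → [4]=1  [6]=1
  size 2 → [3,4]=1  [4,6]=2  [5,6]=1
  size 3 → [2,3,4]=1  [3,4,6]=3  [4,5,6]=3
  size 4 → [1,2,3,4]=1  [2,3,4,6]=4  [3,4,5,6]=6
  size 5 → [0,1,2,3,4]=1  [1,2,3,4,6]=5  [2,3,4,5,6]=10
  first=0(r) contributes 15
  first=5(t) contributes 6
|[w]| = 21

21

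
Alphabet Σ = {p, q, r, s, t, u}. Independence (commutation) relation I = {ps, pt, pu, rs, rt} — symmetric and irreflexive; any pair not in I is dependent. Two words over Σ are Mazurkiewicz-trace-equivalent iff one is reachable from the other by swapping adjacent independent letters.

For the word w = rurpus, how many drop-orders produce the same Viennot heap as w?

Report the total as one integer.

3

0(r) covers ∅
1(u) covers 0:r
2(r) covers 1:u
3(p) covers 2:r
4(u) covers 2:r
5(s) covers 4:u
floor of heap: 0:r
completions by unplaced set U, small U first (add the entries for U minus each lowest piece of U):
  |U|=1: {3}:1  {5}:1
  |U|=2: {3,5}:2  {4,5}:1
  |U|=3: {3,4,5}:3
  |U|=4: {2,3,4,5}:3
  start at 0(r): 3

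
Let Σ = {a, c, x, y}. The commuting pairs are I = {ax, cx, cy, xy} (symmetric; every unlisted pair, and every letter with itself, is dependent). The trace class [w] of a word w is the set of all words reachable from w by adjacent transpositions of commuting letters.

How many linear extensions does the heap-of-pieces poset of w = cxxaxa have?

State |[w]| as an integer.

20

#0=c has no predecessor
#1=x has no predecessor
#2=x depends on [1:x]
#3=a depends on [0:c]
#4=x depends on [2:x]
#5=a depends on [3:a]
sources: [0:c, 1:x]
N(rest) = Σ N(rest − s) over sources s of rest; N(one piece) = 1:
  size 1 → [4]=1  [5]=1
  size 2 → [2,4]=1  [3,5]=1  [4,5]=2
  size 3 → [0,3,5]=1  [1,2,4]=1  [2,4,5]=3  [3,4,5]=3
  size 4 → [0,3,4,5]=4  [1,2,4,5]=4  [2,3,4,5]=6
  first=0(c) contributes 10
  first=1(x) contributes 10
|[w]| = 20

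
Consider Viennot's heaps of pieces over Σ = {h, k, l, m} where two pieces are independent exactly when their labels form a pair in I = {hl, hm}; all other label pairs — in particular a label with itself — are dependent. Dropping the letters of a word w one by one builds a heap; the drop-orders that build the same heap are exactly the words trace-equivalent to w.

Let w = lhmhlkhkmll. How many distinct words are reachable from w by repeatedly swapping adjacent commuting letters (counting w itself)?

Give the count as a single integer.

10

0(l) covers ∅
1(h) covers ∅
2(m) covers 0:l
3(h) covers 1:h
4(l) covers 2:m
5(k) covers 3:h, 4:l
6(h) covers 5:k
7(k) covers 6:h
8(m) covers 7:k
9(l) covers 8:m
10(l) covers 9:l
floor of heap: 0:l, 1:h
completions by unplaced set U, small U first (add the entries for U minus each lowest piece of U):
  |U|=1: {10}:1
  |U|=2: {9,10}:1
  |U|=3: {8,9,10}:1
  |U|=4: {7,8,9,10}:1
  |U|=5: {6,7,8,9,10}:1
  |U|=6: {5,6,7,8,9,10}:1
  |U|=7: {3,5,6,7,8,9,10}:1  {4,5,6,7,8,9,10}:1
  |U|=8: {1,3,5,6,7,8,9,10}:1  {2,4,5,6,7,8,9,10}:1  {3,4,5,6,7,8,9,10}:2
  |U|=9: {0,2,4,5,6,7,8,9,10}:1  {1,3,4,5,6,7,8,9,10}:3  {2,3,4,5,6,7,8,9,10}:3
  start at 0(l): 6
  start at 1(h): 4
sum over floor = 10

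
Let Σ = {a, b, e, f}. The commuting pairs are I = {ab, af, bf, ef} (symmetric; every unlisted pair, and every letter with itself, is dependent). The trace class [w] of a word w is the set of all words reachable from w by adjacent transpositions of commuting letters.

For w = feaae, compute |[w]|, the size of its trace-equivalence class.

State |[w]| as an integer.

5

0(f) covers ∅
1(e) covers ∅
2(a) covers 1:e
3(a) covers 2:a
4(e) covers 3:a
floor of heap: 0:f, 1:e
completions by unplaced set U, small U first (add the entries for U minus each lowest piece of U):
  |U|=1: {0}:1  {4}:1
  |U|=2: {0,4}:2  {3,4}:1
  |U|=3: {0,3,4}:3  {2,3,4}:1
  start at 0(f): 1
  start at 1(e): 4
sum over floor = 5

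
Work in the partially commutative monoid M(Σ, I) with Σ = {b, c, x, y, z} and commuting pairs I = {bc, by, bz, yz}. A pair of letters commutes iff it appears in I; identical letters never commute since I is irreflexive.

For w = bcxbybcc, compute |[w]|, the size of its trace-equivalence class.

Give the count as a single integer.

20

drop 0:b onto floor
drop 1:c onto floor
drop 2:x onto {0:b, 1:c}
drop 3:b onto {2:x}
drop 4:y onto {2:x}
drop 5:b onto {3:b}
drop 6:c onto {4:y}
drop 7:c onto {6:c}
ground layer = {0:b, 1:c}
drop-orders for the pieces not yet dropped (sum over which currently-grounded one goes next):
  1 to go: {5} 1  {7} 1
  2 to go: {3,5} 1  {5,7} 2  {6,7} 1
  3 to go: {3,5,7} 3  {4,6,7} 1  {5,6,7} 3
  4 to go: {3,5,6,7} 6  {4,5,6,7} 4
  5 to go: {3,4,5,6,7} 10
  6 to go: {2,3,4,5,6,7} 10
  if 0:b drops first: 10 orders
  if 1:c drops first: 10 orders
heap linearizations: 20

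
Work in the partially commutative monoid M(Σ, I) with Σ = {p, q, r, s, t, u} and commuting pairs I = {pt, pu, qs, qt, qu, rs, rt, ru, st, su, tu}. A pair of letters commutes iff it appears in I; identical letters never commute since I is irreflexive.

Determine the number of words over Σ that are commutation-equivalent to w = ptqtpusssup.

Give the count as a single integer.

1980

#0=p has no predecessor
#1=t has no predecessor
#2=q depends on [0:p]
#3=t depends on [1:t]
#4=p depends on [2:q]
#5=u has no predecessor
#6=s depends on [4:p]
#7=s depends on [6:s]
#8=s depends on [7:s]
#9=u depends on [5:u]
#10=p depends on [8:s]
sources: [0:p, 1:t, 5:u]
N(rest) = Σ N(rest − s) over sources s of rest; N(one piece) = 1:
  size 1 → [3]=1  [9]=1  [10]=1
  size 2 → [1,3]=1  [3,9]=2  [3,10]=2  [5,9]=1  [8,10]=1  [9,10]=2
  size 3 → [1,3,9]=3  [1,3,10]=3  [3,5,9]=3  [3,8,10]=3  [3,9,10]=6  [5,9,10]=3  [7,8,10]=1  [8,9,10]=3
  size 4 → [1,3,5,9]=6  [1,3,8,10]=6  [1,3,9,10]=12  [3,5,9,10]=12  [3,7,8,10]=4  [3,8,9,10]=12  [5,8,9,10]=6  [6,7,8,10]=1  [7,8,9,10]=4
  size 5 → [1,3,5,9,10]=30  [1,3,7,8,10]=10  [1,3,8,9,10]=30  [3,5,8,9,10]=30  [3,6,7,8,10]=5  [3,7,8,9,10]=20  [4,6,7,8,10]=1  [5,7,8,9,10]=10  [6,7,8,9,10]=5
  size 6 → [1,3,5,8,9,10]=90  [1,3,6,7,8,10]=15  [1,3,7,8,9,10]=60  [2,4,6,7,8,10]=1  [3,4,6,7,8,10]=6  [3,5,7,8,9,10]=60  [3,6,7,8,9,10]=30  [4,6,7,8,9,10]=6  [5,6,7,8,9,10]=15
  size 7 → [0,2,4,6,7,8,10]=1  [1,3,4,6,7,8,10]=21  [1,3,5,7,8,9,10]=210  [1,3,6,7,8,9,10]=105  [2,3,4,6,7,8,10]=7  [2,4,6,7,8,9,10]=7  [3,4,6,7,8,9,10]=42  [3,5,6,7,8,9,10]=105  [4,5,6,7,8,9,10]=21
  size 8 → [0,2,3,4,6,7,8,10]=8  [0,2,4,6,7,8,9,10]=8  [1,2,3,4,6,7,8,10]=28  [1,3,4,6,7,8,9,10]=168  [1,3,5,6,7,8,9,10]=420  [2,3,4,6,7,8,9,10]=56  [2,4,5,6,7,8,9,10]=28  [3,4,5,6,7,8,9,10]=168
  size 9 → [0,1,2,3,4,6,7,8,10]=36  [0,2,3,4,6,7,8,9,10]=72  [0,2,4,5,6,7,8,9,10]=36  [1,2,3,4,6,7,8,9,10]=252  [1,3,4,5,6,7,8,9,10]=756  [2,3,4,5,6,7,8,9,10]=252
  first=0(p) contributes 1260
  first=1(t) contributes 360
  first=5(u) contributes 360
|[w]| = 1980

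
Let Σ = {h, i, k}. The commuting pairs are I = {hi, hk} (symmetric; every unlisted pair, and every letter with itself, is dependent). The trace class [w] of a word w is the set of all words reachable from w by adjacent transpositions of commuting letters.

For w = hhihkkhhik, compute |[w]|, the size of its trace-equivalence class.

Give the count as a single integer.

252

piece 0:h — minimal
piece 1:h rests on {0:h}
piece 2:i — minimal
piece 3:h rests on {1:h}
piece 4:k rests on {2:i}
piece 5:k rests on {4:k}
piece 6:h rests on {3:h}
piece 7:h rests on {6:h}
piece 8:i rests on {5:k}
piece 9:k rests on {8:i}
minimal pieces: {0:h, 2:i}
ways to finish when only these pieces remain (= sum over removing one remaining piece with nothing left below it):
  1 left: {7}→1  {9}→1
  2 left: {6,7}→1  {7,9}→2  {8,9}→1
  3 left: {3,6,7}→1  {5,8,9}→1  {6,7,9}→3  {7,8,9}→3
  4 left: {1,3,6,7}→1  {3,6,7,9}→4  {4,5,8,9}→1  {5,7,8,9}→4  {6,7,8,9}→6
  5 left: {0,1,3,6,7}→1  {1,3,6,7,9}→5  {2,4,5,8,9}→1  {3,6,7,8,9}→10  {4,5,7,8,9}→5  {5,6,7,8,9}→10
  6 left: {0,1,3,6,7,9}→6  {1,3,6,7,8,9}→15  {2,4,5,7,8,9}→6  {3,5,6,7,8,9}→20  {4,5,6,7,8,9}→15
  7 left: {0,1,3,6,7,8,9}→21  {1,3,5,6,7,8,9}→35  {2,4,5,6,7,8,9}→21  {3,4,5,6,7,8,9}→35
  8 left: {0,1,3,5,6,7,8,9}→56  {1,3,4,5,6,7,8,9}→70  {2,3,4,5,6,7,8,9}→56
  placing 0:h first → 126 extensions
  placing 2:i first → 126 extensions
total linear extensions = 252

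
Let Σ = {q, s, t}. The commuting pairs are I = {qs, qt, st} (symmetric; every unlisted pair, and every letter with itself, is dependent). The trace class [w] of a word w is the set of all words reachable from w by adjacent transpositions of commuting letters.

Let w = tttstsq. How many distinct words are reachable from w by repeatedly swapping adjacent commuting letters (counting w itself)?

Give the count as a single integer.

piece 0:t — minimal
piece 1:t rests on {0:t}
piece 2:t rests on {1:t}
piece 3:s — minimal
piece 4:t rests on {2:t}
piece 5:s rests on {3:s}
piece 6:q — minimal
minimal pieces: {0:t, 3:s, 6:q}
ways to finish when only these pieces remain (= sum over removing one remaining piece with nothing left below it):
  1 left: {4}→1  {5}→1  {6}→1
  2 left: {2,4}→1  {3,5}→1  {4,5}→2  {4,6}→2  {5,6}→2
  3 left: {1,2,4}→1  {2,4,5}→3  {2,4,6}→3  {3,4,5}→3  {3,5,6}→3  {4,5,6}→6
  4 left: {0,1,2,4}→1  {1,2,4,5}→4  {1,2,4,6}→4  {2,3,4,5}→6  {2,4,5,6}→12  {3,4,5,6}→12
  5 left: {0,1,2,4,5}→5  {0,1,2,4,6}→5  {1,2,3,4,5}→10  {1,2,4,5,6}→20  {2,3,4,5,6}→30
  placing 0:t first → 60 extensions
  placing 3:s first → 30 extensions
  placing 6:q first → 15 extensions
total linear extensions = 105

105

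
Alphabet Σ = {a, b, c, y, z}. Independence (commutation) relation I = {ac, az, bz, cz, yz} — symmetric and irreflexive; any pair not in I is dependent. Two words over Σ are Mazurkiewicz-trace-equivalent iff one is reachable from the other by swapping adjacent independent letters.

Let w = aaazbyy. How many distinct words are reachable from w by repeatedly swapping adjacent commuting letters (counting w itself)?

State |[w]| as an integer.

7

#0=a has no predecessor
#1=a depends on [0:a]
#2=a depends on [1:a]
#3=z has no predecessor
#4=b depends on [2:a]
#5=y depends on [4:b]
#6=y depends on [5:y]
sources: [0:a, 3:z]
N(rest) = Σ N(rest − s) over sources s of rest; N(one piece) = 1:
  size 1 → [3]=1  [6]=1
  size 2 → [3,6]=2  [5,6]=1
  size 3 → [3,5,6]=3  [4,5,6]=1
  size 4 → [2,4,5,6]=1  [3,4,5,6]=4
  size 5 → [1,2,4,5,6]=1  [2,3,4,5,6]=5
  first=0(a) contributes 6
  first=3(z) contributes 1
|[w]| = 7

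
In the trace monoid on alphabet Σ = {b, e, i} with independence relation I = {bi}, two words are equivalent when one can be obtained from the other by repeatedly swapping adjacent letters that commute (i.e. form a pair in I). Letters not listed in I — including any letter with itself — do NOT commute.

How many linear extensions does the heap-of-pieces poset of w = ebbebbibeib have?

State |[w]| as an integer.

drop 0:e onto floor
drop 1:b onto {0:e}
drop 2:b onto {1:b}
drop 3:e onto {2:b}
drop 4:b onto {3:e}
drop 5:b onto {4:b}
drop 6:i onto {3:e}
drop 7:b onto {5:b}
drop 8:e onto {6:i, 7:b}
drop 9:i onto {8:e}
drop 10:b onto {8:e}
ground layer = {0:e}
drop-orders for the pieces not yet dropped (sum over which currently-grounded one goes next):
  1 to go: {9} 1  {10} 1
  2 to go: {9,10} 2
  3 to go: {8,9,10} 2
  4 to go: {6,8,9,10} 2  {7,8,9,10} 2
  5 to go: {5,7,8,9,10} 2  {6,7,8,9,10} 4
  6 to go: {4,5,7,8,9,10} 2  {5,6,7,8,9,10} 6
  7 to go: {4,5,6,7,8,9,10} 8
  8 to go: {3,4,5,6,7,8,9,10} 8
  9 to go: {2,3,4,5,6,7,8,9,10} 8
  if 0:e drops first: 8 orders

8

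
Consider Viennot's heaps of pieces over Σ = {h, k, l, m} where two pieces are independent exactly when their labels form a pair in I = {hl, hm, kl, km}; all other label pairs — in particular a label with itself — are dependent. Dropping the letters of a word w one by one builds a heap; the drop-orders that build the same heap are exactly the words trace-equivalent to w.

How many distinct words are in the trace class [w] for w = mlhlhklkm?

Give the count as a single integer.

126

#0=m has no predecessor
#1=l depends on [0:m]
#2=h has no predecessor
#3=l depends on [1:l]
#4=h depends on [2:h]
#5=k depends on [4:h]
#6=l depends on [3:l]
#7=k depends on [5:k]
#8=m depends on [6:l]
sources: [0:m, 2:h]
N(rest) = Σ N(rest − s) over sources s of rest; N(one piece) = 1:
  size 1 → [7]=1  [8]=1
  size 2 → [5,7]=1  [6,8]=1  [7,8]=2
  size 3 → [3,6,8]=1  [4,5,7]=1  [5,7,8]=3  [6,7,8]=3
  size 4 → [1,3,6,8]=1  [2,4,5,7]=1  [3,6,7,8]=4  [4,5,7,8]=4  [5,6,7,8]=6
  size 5 → [0,1,3,6,8]=1  [1,3,6,7,8]=5  [2,4,5,7,8]=5  [3,5,6,7,8]=10  [4,5,6,7,8]=10
  size 6 → [0,1,3,6,7,8]=6  [1,3,5,6,7,8]=15  [2,4,5,6,7,8]=15  [3,4,5,6,7,8]=20
  size 7 → [0,1,3,5,6,7,8]=21  [1,3,4,5,6,7,8]=35  [2,3,4,5,6,7,8]=35
  first=0(m) contributes 70
  first=2(h) contributes 56
|[w]| = 126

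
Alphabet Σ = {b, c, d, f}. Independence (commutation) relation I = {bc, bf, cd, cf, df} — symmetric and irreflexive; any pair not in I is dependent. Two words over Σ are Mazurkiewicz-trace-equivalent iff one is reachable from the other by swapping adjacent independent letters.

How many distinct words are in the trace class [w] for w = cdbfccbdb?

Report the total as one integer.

piece 0:c — minimal
piece 1:d — minimal
piece 2:b rests on {1:d}
piece 3:f — minimal
piece 4:c rests on {0:c}
piece 5:c rests on {4:c}
piece 6:b rests on {2:b}
piece 7:d rests on {6:b}
piece 8:b rests on {7:d}
minimal pieces: {0:c, 1:d, 3:f}
ways to finish when only these pieces remain (= sum over removing one remaining piece with nothing left below it):
  1 left: {3}→1  {5}→1  {8}→1
  2 left: {3,5}→2  {3,8}→2  {4,5}→1  {5,8}→2  {7,8}→1
  3 left: {0,4,5}→1  {3,4,5}→3  {3,5,8}→6  {3,7,8}→3  {4,5,8}→3  {5,7,8}→3  {6,7,8}→1
  4 left: {0,3,4,5}→4  {0,4,5,8}→4  {2,6,7,8}→1  {3,4,5,8}→12  {3,5,7,8}→12  {3,6,7,8}→4  {4,5,7,8}→6  {5,6,7,8}→4
  5 left: {0,3,4,5,8}→20  {0,4,5,7,8}→10  {1,2,6,7,8}→1  {2,3,6,7,8}→5  {2,5,6,7,8}→5  {3,4,5,7,8}→30  {3,5,6,7,8}→20  {4,5,6,7,8}→10
  6 left: {0,3,4,5,7,8}→60  {0,4,5,6,7,8}→20  {1,2,3,6,7,8}→6  {1,2,5,6,7,8}→6  {2,3,5,6,7,8}→30  {2,4,5,6,7,8}→15  {3,4,5,6,7,8}→60
  7 left: {0,2,4,5,6,7,8}→35  {0,3,4,5,6,7,8}→140  {1,2,3,5,6,7,8}→42  {1,2,4,5,6,7,8}→21  {2,3,4,5,6,7,8}→105
  placing 0:c first → 168 extensions
  placing 1:d first → 280 extensions
  placing 3:f first → 56 extensions
total linear extensions = 504

504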